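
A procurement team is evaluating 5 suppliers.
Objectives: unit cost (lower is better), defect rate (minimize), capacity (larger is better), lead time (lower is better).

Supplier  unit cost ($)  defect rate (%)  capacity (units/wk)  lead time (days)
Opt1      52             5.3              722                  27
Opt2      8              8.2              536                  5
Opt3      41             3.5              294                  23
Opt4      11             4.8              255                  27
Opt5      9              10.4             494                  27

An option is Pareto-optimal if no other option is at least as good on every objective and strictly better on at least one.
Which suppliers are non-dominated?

Opt1, Opt2, Opt3, Opt4

Opt1: not dominated (best capacity).
Opt2: not dominated (best unit cost).
Opt3: not dominated (best defect rate).
Opt4: not dominated.
Opt5: dominated by Opt2 (unit cost 8≤9, defect rate 8.2≤10.4, capacity 536≥494, lead time 5≤27).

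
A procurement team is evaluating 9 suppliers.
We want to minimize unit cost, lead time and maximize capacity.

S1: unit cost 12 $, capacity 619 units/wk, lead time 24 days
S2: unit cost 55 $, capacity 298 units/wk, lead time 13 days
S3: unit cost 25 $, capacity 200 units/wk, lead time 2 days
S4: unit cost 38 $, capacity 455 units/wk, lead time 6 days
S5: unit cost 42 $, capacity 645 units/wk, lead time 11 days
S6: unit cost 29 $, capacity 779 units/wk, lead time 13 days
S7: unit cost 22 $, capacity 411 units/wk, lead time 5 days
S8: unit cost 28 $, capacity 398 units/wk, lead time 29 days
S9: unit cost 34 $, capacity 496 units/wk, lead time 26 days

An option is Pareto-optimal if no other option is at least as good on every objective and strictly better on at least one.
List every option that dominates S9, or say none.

S1, S6

S1: unit cost 12≤34, capacity 619≥496, lead time 24≤26 — dominates S9.
S6: unit cost 29≤34, capacity 779≥496, lead time 13≤26 — dominates S9.
Others (S2, S3, S4, S5, S7, S8) are each worse than S9 on at least one objective.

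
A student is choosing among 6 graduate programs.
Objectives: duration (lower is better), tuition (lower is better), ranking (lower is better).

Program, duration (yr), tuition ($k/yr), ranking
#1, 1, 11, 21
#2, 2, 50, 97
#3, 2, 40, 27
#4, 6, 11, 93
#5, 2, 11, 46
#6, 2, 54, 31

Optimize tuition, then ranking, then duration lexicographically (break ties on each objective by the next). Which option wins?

#1

First minimize tuition: best is 11, kept {#1, #4, #5}.
Then minimize ranking: best is 21, kept {#1}.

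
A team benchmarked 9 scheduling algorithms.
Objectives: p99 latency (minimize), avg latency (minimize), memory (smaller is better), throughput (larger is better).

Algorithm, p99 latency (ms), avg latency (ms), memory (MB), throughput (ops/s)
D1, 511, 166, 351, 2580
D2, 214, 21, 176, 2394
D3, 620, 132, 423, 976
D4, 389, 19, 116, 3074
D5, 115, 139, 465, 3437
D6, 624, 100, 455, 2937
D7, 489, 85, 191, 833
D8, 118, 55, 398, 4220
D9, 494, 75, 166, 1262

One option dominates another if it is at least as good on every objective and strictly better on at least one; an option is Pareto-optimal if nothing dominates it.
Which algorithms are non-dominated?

D1: dominated by D4 (p99 latency 389≤511, avg latency 19≤166, memory 116≤351, throughput 3074≥2580).
D2: not dominated.
D3: dominated by D2 (p99 latency 214≤620, avg latency 21≤132, memory 176≤423, throughput 2394≥976).
D4: not dominated (best avg latency).
D5: not dominated (best p99 latency).
D6: dominated by D4 (p99 latency 389≤624, avg latency 19≤100, memory 116≤455, throughput 3074≥2937).
D7: dominated by D2 (p99 latency 214≤489, avg latency 21≤85, memory 176≤191, throughput 2394≥833).
D8: not dominated (best throughput).
D9: dominated by D4 (p99 latency 389≤494, avg latency 19≤75, memory 116≤166, throughput 3074≥1262).

D2, D4, D5, D8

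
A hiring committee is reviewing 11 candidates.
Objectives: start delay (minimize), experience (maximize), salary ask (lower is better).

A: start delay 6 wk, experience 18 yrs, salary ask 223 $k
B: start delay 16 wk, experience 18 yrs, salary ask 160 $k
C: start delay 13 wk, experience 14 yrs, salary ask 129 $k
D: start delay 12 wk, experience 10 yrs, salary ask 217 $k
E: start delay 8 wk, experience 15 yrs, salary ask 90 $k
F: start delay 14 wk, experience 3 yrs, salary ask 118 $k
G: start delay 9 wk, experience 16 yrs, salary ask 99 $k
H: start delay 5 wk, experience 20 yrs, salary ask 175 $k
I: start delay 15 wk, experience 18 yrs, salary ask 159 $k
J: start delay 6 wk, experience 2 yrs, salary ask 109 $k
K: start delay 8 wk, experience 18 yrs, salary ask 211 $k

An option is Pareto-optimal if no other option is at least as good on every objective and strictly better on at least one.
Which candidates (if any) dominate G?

A: worse on salary ask (223 vs 99).
B: worse on start delay (16 vs 9).
C: worse on start delay (13 vs 9).
D: worse on start delay (12 vs 9).
E: worse on experience (15 vs 16).
F: worse on start delay (14 vs 9).
H: worse on salary ask (175 vs 99).
I: worse on start delay (15 vs 9).
J: worse on experience (2 vs 16).
K: worse on salary ask (211 vs 99).
No option dominates G.

none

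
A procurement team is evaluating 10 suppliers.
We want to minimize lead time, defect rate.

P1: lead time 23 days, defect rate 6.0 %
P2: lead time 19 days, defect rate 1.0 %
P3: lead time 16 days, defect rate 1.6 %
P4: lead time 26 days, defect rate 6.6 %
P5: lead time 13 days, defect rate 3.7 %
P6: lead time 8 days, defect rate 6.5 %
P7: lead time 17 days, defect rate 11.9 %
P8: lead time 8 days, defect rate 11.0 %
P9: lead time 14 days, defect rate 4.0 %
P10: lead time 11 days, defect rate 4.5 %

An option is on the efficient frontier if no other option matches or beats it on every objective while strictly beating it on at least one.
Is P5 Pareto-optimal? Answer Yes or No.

Yes

P1: worse on lead time (23 vs 13).
P2: worse on lead time (19 vs 13).
P3: worse on lead time (16 vs 13).
P4: worse on lead time (26 vs 13).
P6: worse on defect rate (6.5 vs 3.7).
P7: worse on lead time (17 vs 13).
P8: worse on defect rate (11.0 vs 3.7).
P9: worse on lead time (14 vs 13).
P10: worse on defect rate (4.5 vs 3.7).
No option is at least as good as P5 on every objective and strictly better on one.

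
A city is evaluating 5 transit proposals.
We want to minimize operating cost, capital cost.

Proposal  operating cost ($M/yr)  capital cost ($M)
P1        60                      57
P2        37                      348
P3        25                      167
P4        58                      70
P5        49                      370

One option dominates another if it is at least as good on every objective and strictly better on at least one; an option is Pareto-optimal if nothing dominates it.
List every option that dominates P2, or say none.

P3

P3: operating cost 25≤37, capital cost 167≤348 — dominates P2.
Others (P1, P4, P5) are each worse than P2 on at least one objective.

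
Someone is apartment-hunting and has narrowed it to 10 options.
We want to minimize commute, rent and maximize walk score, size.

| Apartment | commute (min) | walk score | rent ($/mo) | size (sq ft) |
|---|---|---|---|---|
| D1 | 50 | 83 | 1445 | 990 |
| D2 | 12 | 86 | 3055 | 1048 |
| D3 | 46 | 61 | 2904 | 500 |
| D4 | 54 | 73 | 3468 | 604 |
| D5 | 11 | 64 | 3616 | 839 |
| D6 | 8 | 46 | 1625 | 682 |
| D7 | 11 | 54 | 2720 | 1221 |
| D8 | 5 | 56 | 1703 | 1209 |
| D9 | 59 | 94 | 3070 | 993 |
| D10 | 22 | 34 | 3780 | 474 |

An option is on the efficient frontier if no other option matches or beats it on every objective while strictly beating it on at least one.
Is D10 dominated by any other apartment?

Yes

D2 vs D10: commute 12≤22, walk score 86≥34, rent 3055≤3780, size 1048≥474 — D2 is at least as good on every objective and strictly better on at least one, so D2 dominates D10.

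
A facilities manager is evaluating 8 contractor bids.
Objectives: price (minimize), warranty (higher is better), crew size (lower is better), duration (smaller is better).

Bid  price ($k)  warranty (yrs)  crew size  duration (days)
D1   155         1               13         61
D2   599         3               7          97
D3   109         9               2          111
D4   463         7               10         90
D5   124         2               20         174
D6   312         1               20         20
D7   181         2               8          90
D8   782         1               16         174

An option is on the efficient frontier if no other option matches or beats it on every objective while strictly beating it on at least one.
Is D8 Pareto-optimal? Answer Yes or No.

D1 vs D8: price 155≤782, warranty 1≥1, crew size 13≤16, duration 61≤174 — D1 is at least as good on every objective and strictly better on at least one, so D1 dominates D8.

No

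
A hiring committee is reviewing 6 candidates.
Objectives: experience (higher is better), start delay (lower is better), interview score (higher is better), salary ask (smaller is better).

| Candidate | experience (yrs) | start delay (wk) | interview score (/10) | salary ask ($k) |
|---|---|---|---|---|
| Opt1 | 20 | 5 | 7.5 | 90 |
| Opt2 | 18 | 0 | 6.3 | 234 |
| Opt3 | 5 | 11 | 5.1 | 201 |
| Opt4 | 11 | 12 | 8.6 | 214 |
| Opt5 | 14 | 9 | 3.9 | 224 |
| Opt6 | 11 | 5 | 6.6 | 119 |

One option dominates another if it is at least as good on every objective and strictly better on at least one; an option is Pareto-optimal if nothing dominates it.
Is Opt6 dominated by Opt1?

Opt1 vs Opt6: experience 20≥11, start delay 5≤5, interview score 7.5≥6.6, salary ask 90≤119 — Opt1 is at least as good on every objective with at least one strict improvement.

Yes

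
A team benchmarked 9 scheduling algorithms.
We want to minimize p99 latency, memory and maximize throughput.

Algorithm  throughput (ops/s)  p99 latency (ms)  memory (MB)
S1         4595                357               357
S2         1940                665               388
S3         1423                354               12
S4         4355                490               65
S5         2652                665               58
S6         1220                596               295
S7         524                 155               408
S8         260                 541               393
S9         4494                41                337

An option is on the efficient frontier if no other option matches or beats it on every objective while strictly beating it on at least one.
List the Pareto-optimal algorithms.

S1: not dominated (best throughput).
S2: dominated by S1 (throughput 4595≥1940, p99 latency 357≤665, memory 357≤388).
S3: not dominated (best memory).
S4: not dominated.
S5: not dominated.
S6: dominated by S3 (throughput 1423≥1220, p99 latency 354≤596, memory 12≤295).
S7: dominated by S9 (throughput 4494≥524, p99 latency 41≤155, memory 337≤408).
S8: dominated by S1 (throughput 4595≥260, p99 latency 357≤541, memory 357≤393).
S9: not dominated (best p99 latency).

S1, S3, S4, S5, S9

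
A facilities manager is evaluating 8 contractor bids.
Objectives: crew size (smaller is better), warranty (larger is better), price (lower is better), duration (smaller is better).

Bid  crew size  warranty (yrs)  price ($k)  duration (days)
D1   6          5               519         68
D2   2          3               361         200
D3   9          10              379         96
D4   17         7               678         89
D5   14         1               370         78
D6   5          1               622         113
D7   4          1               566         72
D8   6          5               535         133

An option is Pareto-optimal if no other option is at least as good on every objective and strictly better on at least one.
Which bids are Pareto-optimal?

D1, D2, D3, D4, D5, D7

D1: not dominated (best duration).
D2: not dominated (best crew size).
D3: not dominated (best warranty).
D4: not dominated.
D5: not dominated.
D6: dominated by D7 (crew size 4≤5, warranty 1≥1, price 566≤622, duration 72≤113).
D7: not dominated.
D8: dominated by D1 (crew size 6≤6, warranty 5≥5, price 519≤535, duration 68≤133).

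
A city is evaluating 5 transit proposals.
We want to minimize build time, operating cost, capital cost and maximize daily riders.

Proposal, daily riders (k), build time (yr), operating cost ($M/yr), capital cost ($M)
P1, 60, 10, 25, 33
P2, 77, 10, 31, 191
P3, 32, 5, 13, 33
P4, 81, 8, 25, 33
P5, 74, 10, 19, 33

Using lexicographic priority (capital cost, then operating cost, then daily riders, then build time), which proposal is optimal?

First minimize capital cost: best is 33, kept {P1, P3, P4, P5}.
Then minimize operating cost: best is 13, kept {P3}.

P3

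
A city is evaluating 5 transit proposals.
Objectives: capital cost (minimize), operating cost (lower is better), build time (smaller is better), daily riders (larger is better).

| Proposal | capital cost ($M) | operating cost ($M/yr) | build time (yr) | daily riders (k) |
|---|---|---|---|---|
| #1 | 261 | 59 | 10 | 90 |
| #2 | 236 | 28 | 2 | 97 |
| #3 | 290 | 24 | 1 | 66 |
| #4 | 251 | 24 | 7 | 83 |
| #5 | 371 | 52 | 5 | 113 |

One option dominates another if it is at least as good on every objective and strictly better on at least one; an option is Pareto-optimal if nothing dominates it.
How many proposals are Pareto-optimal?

4

#1: dominated by #2 (capital cost 236≤261, operating cost 28≤59, build time 2≤10, daily riders 97≥90).
#2: not dominated (best capital cost).
#3: not dominated (best build time).
#4: not dominated.
#5: not dominated (best daily riders).
Pareto-optimal: #2, #3, #4, #5 → 4.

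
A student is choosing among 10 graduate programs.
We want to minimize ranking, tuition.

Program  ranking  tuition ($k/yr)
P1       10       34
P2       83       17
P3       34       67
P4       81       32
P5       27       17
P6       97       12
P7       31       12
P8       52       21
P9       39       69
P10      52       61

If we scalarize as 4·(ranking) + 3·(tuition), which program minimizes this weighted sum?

P1

P1: 4·10 + 3·34 = 142
P2: 4·83 + 3·17 = 383
P3: 4·34 + 3·67 = 337
P4: 4·81 + 3·32 = 420
P5: 4·27 + 3·17 = 159
P6: 4·97 + 3·12 = 424
P7: 4·31 + 3·12 = 160
P8: 4·52 + 3·21 = 271
P9: 4·39 + 3·69 = 363
P10: 4·52 + 3·61 = 391
Lowest: P1 at 142.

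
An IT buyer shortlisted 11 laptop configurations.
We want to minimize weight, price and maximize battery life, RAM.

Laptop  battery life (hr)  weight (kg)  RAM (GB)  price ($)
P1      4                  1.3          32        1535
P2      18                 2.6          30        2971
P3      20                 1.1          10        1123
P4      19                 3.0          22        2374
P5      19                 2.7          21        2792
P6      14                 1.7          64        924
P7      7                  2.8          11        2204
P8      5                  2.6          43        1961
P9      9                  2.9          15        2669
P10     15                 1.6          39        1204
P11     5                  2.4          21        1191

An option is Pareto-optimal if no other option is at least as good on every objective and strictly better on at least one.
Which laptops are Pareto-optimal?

P1, P2, P3, P4, P5, P6, P10

P1: not dominated.
P2: not dominated.
P3: not dominated (best battery life).
P4: not dominated.
P5: not dominated.
P6: not dominated (best RAM).
P7: dominated by P6 (battery life 14≥7, weight 1.7≤2.8, RAM 64≥11, price 924≤2204).
P8: dominated by P6 (battery life 14≥5, weight 1.7≤2.6, RAM 64≥43, price 924≤1961).
P9: dominated by P6 (battery life 14≥9, weight 1.7≤2.9, RAM 64≥15, price 924≤2669).
P10: not dominated.
P11: dominated by P6 (battery life 14≥5, weight 1.7≤2.4, RAM 64≥21, price 924≤1191).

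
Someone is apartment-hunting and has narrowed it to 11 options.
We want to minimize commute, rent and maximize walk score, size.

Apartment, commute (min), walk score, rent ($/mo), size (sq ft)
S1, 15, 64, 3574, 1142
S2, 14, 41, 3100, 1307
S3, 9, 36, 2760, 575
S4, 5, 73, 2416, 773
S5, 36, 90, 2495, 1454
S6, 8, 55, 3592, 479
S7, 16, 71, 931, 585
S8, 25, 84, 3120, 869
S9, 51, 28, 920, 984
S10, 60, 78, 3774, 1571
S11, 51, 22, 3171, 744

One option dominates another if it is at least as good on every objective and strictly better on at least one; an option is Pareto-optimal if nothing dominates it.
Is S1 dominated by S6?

No

S6 vs S1: S6 is worse on walk score (55 vs 64), so it does not dominate S1.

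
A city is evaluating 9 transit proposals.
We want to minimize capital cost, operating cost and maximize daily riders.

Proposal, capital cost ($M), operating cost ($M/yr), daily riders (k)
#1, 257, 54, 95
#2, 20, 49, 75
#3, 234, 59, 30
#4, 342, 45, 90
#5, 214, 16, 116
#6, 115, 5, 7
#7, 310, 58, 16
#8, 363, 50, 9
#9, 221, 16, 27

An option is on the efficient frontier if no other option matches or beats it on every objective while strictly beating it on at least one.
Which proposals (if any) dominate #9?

#5: capital cost 214≤221, operating cost 16≤16, daily riders 116≥27 — dominates #9.
Others (#1, #2, #3, #4, #6, #7, #8) are each worse than #9 on at least one objective.

#5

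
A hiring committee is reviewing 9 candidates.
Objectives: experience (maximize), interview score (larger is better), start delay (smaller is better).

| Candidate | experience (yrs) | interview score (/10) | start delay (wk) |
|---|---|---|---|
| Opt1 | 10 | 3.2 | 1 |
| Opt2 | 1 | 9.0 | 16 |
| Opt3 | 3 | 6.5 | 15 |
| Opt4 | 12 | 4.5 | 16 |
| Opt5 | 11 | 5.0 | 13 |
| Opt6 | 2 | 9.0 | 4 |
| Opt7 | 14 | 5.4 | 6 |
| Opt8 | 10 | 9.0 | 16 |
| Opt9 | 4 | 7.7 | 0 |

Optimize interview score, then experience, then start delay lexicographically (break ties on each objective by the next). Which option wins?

First maximize interview score: best is 9.0, kept {Opt2, Opt6, Opt8}.
Then maximize experience: best is 10, kept {Opt8}.

Opt8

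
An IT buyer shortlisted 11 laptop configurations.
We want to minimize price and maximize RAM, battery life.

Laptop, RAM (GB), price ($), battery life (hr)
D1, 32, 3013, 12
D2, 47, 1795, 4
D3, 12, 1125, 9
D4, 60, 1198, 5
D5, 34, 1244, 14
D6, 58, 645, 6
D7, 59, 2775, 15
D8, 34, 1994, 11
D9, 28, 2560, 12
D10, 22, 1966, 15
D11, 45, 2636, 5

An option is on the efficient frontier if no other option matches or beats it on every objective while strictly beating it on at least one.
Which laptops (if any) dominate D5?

none

D1: worse on RAM (32 vs 34).
D2: worse on price (1795 vs 1244).
D3: worse on RAM (12 vs 34).
D4: worse on battery life (5 vs 14).
D6: worse on battery life (6 vs 14).
D7: worse on price (2775 vs 1244).
D8: worse on price (1994 vs 1244).
D9: worse on RAM (28 vs 34).
D10: worse on RAM (22 vs 34).
D11: worse on price (2636 vs 1244).
No option dominates D5.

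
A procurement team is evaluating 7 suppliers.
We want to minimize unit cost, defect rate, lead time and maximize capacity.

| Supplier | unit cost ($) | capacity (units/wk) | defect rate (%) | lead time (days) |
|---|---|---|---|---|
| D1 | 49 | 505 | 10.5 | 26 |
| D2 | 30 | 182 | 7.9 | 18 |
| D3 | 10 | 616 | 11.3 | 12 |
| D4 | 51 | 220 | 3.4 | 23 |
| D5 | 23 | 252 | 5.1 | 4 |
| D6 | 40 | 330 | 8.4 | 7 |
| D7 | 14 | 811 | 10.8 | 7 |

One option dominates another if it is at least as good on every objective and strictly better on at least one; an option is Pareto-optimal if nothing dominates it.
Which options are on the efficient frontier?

D1: not dominated.
D2: dominated by D5 (unit cost 23≤30, capacity 252≥182, defect rate 5.1≤7.9, lead time 4≤18).
D3: not dominated (best unit cost).
D4: not dominated (best defect rate).
D5: not dominated (best lead time).
D6: not dominated.
D7: not dominated (best capacity).

D1, D3, D4, D5, D6, D7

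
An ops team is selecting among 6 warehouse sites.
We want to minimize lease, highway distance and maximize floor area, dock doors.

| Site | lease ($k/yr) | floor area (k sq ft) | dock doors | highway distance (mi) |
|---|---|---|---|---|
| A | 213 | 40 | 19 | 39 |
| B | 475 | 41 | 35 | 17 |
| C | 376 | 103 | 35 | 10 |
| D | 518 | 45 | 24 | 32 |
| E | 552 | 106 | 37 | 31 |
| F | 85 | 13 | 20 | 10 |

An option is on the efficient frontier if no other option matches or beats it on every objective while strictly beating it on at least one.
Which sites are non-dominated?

A: not dominated.
B: dominated by C (lease 376≤475, floor area 103≥41, dock doors 35≥35, highway distance 10≤17).
C: not dominated.
D: dominated by C (lease 376≤518, floor area 103≥45, dock doors 35≥24, highway distance 10≤32).
E: not dominated (best floor area).
F: not dominated (best lease).

A, C, E, F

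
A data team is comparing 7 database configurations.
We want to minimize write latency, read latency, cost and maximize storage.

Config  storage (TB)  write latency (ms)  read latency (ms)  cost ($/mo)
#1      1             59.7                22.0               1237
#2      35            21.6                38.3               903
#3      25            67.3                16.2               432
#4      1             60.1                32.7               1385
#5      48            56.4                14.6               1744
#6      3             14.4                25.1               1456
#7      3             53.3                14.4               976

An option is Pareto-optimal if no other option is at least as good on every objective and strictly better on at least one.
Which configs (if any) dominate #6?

none

#1: worse on storage (1 vs 3).
#2: worse on write latency (21.6 vs 14.4).
#3: worse on write latency (67.3 vs 14.4).
#4: worse on storage (1 vs 3).
#5: worse on write latency (56.4 vs 14.4).
#7: worse on write latency (53.3 vs 14.4).
No option dominates #6.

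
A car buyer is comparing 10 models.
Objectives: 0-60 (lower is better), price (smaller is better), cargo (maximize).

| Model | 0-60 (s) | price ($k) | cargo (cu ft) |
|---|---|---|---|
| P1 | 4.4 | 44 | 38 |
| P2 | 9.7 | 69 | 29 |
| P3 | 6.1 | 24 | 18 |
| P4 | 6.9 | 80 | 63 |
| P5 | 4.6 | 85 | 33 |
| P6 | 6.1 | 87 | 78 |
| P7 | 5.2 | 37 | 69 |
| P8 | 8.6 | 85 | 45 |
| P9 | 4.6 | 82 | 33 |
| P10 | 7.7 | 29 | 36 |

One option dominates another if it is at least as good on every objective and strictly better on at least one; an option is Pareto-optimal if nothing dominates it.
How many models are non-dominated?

5

P1: not dominated (best 0-60).
P2: dominated by P1 (0-60 4.4≤9.7, price 44≤69, cargo 38≥29).
P3: not dominated (best price).
P4: dominated by P7 (0-60 5.2≤6.9, price 37≤80, cargo 69≥63).
P5: dominated by P1 (0-60 4.4≤4.6, price 44≤85, cargo 38≥33).
P6: not dominated (best cargo).
P7: not dominated.
P8: dominated by P4 (0-60 6.9≤8.6, price 80≤85, cargo 63≥45).
P9: dominated by P1 (0-60 4.4≤4.6, price 44≤82, cargo 38≥33).
P10: not dominated.
Pareto-optimal: P1, P3, P6, P7, P10 → 5.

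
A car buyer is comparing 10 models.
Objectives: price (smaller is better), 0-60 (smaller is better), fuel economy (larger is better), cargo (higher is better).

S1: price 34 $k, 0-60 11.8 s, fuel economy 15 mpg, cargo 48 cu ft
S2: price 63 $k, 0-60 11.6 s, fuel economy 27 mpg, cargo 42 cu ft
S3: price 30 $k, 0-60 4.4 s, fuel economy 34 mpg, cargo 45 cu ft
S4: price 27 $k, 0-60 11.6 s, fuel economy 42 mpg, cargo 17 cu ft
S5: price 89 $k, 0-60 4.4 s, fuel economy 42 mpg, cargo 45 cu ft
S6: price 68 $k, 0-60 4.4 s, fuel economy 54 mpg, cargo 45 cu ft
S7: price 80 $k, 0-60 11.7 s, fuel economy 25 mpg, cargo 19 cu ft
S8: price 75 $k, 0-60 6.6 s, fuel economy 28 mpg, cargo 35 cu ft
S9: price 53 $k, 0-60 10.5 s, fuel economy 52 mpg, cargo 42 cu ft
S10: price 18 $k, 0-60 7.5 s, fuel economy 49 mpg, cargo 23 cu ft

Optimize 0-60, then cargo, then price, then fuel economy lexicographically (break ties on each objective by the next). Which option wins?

First minimize 0-60: best is 4.4, kept {S3, S5, S6}.
Then maximize cargo: best is 45, kept {S3, S5, S6}.
Then minimize price: best is 30, kept {S3}.

S3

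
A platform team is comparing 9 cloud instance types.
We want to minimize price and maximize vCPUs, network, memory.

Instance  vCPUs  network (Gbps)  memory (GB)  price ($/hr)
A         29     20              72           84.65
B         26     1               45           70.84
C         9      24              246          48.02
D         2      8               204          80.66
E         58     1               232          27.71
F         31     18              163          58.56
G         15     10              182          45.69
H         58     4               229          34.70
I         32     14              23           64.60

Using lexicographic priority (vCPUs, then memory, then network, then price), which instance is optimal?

E

First maximize vCPUs: best is 58, kept {E, H}.
Then maximize memory: best is 232, kept {E}.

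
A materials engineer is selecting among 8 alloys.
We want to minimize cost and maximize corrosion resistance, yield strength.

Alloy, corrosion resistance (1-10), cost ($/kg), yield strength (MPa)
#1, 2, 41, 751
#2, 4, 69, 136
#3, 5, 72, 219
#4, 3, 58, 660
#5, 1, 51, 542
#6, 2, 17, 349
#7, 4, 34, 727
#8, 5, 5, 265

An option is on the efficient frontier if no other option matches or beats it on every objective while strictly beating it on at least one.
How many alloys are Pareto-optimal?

#1: not dominated (best yield strength).
#2: dominated by #7 (corrosion resistance 4≥4, cost 34≤69, yield strength 727≥136).
#3: dominated by #8 (corrosion resistance 5≥5, cost 5≤72, yield strength 265≥219).
#4: dominated by #7 (corrosion resistance 4≥3, cost 34≤58, yield strength 727≥660).
#5: dominated by #1 (corrosion resistance 2≥1, cost 41≤51, yield strength 751≥542).
#6: not dominated.
#7: not dominated.
#8: not dominated (best cost).
Pareto-optimal: #1, #6, #7, #8 → 4.

4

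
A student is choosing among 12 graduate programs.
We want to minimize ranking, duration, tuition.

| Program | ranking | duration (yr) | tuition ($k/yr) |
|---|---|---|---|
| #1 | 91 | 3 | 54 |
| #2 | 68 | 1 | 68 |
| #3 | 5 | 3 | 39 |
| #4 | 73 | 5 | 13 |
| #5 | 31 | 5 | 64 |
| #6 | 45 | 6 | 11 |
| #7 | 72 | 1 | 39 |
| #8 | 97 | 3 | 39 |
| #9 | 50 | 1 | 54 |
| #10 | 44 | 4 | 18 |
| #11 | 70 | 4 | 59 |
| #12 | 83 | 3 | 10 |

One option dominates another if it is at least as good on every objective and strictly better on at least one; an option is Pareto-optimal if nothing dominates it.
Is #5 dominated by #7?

#7 vs #5: #7 is worse on ranking (72 vs 31), so it does not dominate #5.

No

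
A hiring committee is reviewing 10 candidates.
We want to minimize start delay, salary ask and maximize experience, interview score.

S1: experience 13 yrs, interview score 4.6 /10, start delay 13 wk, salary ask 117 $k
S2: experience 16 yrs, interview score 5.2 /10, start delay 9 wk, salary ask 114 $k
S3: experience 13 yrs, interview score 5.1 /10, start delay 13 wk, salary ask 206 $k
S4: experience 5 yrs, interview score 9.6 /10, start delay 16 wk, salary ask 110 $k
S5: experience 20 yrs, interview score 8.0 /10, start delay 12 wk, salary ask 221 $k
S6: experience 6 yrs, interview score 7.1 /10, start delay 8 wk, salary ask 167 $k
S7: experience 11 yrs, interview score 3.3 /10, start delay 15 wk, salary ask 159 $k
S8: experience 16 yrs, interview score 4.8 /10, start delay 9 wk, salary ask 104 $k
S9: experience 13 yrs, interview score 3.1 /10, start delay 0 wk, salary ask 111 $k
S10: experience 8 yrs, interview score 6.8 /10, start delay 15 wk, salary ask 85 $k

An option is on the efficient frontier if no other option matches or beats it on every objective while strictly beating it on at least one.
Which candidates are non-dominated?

S2, S4, S5, S6, S8, S9, S10

S1: dominated by S2 (experience 16≥13, interview score 5.2≥4.6, start delay 9≤13, salary ask 114≤117).
S2: not dominated.
S3: dominated by S2 (experience 16≥13, interview score 5.2≥5.1, start delay 9≤13, salary ask 114≤206).
S4: not dominated (best interview score).
S5: not dominated (best experience).
S6: not dominated.
S7: dominated by S1 (experience 13≥11, interview score 4.6≥3.3, start delay 13≤15, salary ask 117≤159).
S8: not dominated.
S9: not dominated (best start delay).
S10: not dominated (best salary ask).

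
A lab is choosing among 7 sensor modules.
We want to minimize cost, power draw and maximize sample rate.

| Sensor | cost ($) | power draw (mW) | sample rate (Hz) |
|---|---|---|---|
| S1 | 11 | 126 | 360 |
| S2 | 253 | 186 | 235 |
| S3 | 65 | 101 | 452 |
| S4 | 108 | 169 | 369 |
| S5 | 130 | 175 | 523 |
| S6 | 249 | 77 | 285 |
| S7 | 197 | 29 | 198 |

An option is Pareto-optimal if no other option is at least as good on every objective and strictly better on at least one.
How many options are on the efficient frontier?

5

S1: not dominated (best cost).
S2: dominated by S1 (cost 11≤253, power draw 126≤186, sample rate 360≥235).
S3: not dominated.
S4: dominated by S3 (cost 65≤108, power draw 101≤169, sample rate 452≥369).
S5: not dominated (best sample rate).
S6: not dominated.
S7: not dominated (best power draw).
Pareto-optimal: S1, S3, S5, S6, S7 → 5.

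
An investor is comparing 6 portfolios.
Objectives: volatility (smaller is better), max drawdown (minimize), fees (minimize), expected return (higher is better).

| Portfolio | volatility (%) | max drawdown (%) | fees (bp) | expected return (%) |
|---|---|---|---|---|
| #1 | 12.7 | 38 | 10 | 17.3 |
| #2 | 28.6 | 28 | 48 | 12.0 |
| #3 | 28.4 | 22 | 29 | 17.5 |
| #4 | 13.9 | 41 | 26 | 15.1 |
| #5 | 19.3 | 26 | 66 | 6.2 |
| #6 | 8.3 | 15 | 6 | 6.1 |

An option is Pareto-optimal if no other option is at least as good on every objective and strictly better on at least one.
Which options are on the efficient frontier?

#1: not dominated.
#2: dominated by #3 (volatility 28.4≤28.6, max drawdown 22≤28, fees 29≤48, expected return 17.5≥12.0).
#3: not dominated (best expected return).
#4: dominated by #1 (volatility 12.7≤13.9, max drawdown 38≤41, fees 10≤26, expected return 17.3≥15.1).
#5: not dominated.
#6: not dominated (best volatility).

#1, #3, #5, #6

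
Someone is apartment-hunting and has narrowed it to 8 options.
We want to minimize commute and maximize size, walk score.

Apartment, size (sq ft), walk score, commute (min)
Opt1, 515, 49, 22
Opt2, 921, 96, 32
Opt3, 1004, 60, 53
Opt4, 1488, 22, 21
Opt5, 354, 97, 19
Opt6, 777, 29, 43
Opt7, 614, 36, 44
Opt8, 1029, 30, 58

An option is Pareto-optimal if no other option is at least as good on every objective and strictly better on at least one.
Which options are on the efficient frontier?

Opt1: not dominated.
Opt2: not dominated.
Opt3: not dominated.
Opt4: not dominated (best size).
Opt5: not dominated (best walk score).
Opt6: dominated by Opt2 (size 921≥777, walk score 96≥29, commute 32≤43).
Opt7: dominated by Opt2 (size 921≥614, walk score 96≥36, commute 32≤44).
Opt8: not dominated.

Opt1, Opt2, Opt3, Opt4, Opt5, Opt8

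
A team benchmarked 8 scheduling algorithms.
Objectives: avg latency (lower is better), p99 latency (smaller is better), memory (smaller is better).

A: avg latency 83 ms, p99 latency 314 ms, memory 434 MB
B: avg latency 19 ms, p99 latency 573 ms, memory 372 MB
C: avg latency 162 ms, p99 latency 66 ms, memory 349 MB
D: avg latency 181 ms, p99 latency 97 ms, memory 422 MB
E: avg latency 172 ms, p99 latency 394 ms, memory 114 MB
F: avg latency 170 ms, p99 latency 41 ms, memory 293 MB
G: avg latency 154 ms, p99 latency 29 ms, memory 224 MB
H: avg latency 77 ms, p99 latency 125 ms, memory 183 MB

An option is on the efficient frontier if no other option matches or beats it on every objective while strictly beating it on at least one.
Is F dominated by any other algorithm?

G vs F: avg latency 154≤170, p99 latency 29≤41, memory 224≤293 — G is at least as good on every objective and strictly better on at least one, so G dominates F.

Yes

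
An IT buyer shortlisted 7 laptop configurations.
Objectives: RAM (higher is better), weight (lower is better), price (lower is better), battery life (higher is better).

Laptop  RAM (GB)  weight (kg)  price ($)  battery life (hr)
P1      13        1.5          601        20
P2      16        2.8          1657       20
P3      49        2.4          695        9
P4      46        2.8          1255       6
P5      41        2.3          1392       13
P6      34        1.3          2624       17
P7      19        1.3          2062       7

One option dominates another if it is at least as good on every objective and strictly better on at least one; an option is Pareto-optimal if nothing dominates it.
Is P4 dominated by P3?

Yes

P3 vs P4: RAM 49≥46, weight 2.4≤2.8, price 695≤1255, battery life 9≥6 — P3 is at least as good on every objective with at least one strict improvement.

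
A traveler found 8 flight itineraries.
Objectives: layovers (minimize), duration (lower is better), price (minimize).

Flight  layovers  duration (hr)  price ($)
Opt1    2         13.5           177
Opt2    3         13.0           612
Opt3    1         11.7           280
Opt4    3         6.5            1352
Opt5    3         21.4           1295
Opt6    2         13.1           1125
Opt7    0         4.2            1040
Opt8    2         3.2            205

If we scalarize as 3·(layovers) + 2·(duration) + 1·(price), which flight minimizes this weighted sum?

Opt1

Opt1: 3·2 + 2·13.5 + 1·177 = 210.0
Opt2: 3·3 + 2·13.0 + 1·612 = 647.0
Opt3: 3·1 + 2·11.7 + 1·280 = 306.4
Opt4: 3·3 + 2·6.5 + 1·1352 = 1374.0
Opt5: 3·3 + 2·21.4 + 1·1295 = 1346.8
Opt6: 3·2 + 2·13.1 + 1·1125 = 1157.2
Opt7: 3·0 + 2·4.2 + 1·1040 = 1048.4
Opt8: 3·2 + 2·3.2 + 1·205 = 217.4
Lowest: Opt1 at 210.0.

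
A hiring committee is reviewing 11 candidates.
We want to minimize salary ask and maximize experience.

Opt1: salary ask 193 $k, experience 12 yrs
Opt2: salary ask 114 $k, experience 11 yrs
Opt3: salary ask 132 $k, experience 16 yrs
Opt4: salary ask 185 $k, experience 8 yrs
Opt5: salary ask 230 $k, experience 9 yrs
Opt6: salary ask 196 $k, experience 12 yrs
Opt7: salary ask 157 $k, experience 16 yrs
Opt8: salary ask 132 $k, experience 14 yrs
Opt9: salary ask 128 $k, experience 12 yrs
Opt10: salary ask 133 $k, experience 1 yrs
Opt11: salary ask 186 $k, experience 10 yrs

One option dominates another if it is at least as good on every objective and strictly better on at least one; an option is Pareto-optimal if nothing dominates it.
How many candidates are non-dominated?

Opt1: dominated by Opt3 (salary ask 132≤193, experience 16≥12).
Opt2: not dominated (best salary ask).
Opt3: not dominated.
Opt4: dominated by Opt2 (salary ask 114≤185, experience 11≥8).
Opt5: dominated by Opt1 (salary ask 193≤230, experience 12≥9).
Opt6: dominated by Opt1 (salary ask 193≤196, experience 12≥12).
Opt7: dominated by Opt3 (salary ask 132≤157, experience 16≥16).
Opt8: dominated by Opt3 (salary ask 132≤132, experience 16≥14).
Opt9: not dominated.
Opt10: dominated by Opt2 (salary ask 114≤133, experience 11≥1).
Opt11: dominated by Opt2 (salary ask 114≤186, experience 11≥10).
Pareto-optimal: Opt2, Opt3, Opt9 → 3.

3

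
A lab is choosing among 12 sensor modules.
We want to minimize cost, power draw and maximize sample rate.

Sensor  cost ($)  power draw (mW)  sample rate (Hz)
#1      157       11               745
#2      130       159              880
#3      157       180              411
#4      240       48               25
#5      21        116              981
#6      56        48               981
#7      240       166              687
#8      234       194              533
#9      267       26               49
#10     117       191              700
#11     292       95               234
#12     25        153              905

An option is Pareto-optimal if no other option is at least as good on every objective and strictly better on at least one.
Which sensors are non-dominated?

#1, #5, #6

#1: not dominated (best power draw).
#2: dominated by #5 (cost 21≤130, power draw 116≤159, sample rate 981≥880).
#3: dominated by #1 (cost 157≤157, power draw 11≤180, sample rate 745≥411).
#4: dominated by #1 (cost 157≤240, power draw 11≤48, sample rate 745≥25).
#5: not dominated (best cost).
#6: not dominated.
#7: dominated by #1 (cost 157≤240, power draw 11≤166, sample rate 745≥687).
#8: dominated by #1 (cost 157≤234, power draw 11≤194, sample rate 745≥533).
#9: dominated by #1 (cost 157≤267, power draw 11≤26, sample rate 745≥49).
#10: dominated by #5 (cost 21≤117, power draw 116≤191, sample rate 981≥700).
#11: dominated by #1 (cost 157≤292, power draw 11≤95, sample rate 745≥234).
#12: dominated by #5 (cost 21≤25, power draw 116≤153, sample rate 981≥905).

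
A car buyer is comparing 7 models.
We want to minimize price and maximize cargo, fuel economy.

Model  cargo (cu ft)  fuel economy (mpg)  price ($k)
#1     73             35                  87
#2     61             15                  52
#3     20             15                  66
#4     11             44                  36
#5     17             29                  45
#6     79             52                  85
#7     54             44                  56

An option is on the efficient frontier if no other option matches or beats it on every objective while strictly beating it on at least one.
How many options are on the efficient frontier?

#1: dominated by #6 (cargo 79≥73, fuel economy 52≥35, price 85≤87).
#2: not dominated.
#3: dominated by #2 (cargo 61≥20, fuel economy 15≥15, price 52≤66).
#4: not dominated (best price).
#5: not dominated.
#6: not dominated (best cargo).
#7: not dominated.
Pareto-optimal: #2, #4, #5, #6, #7 → 5.

5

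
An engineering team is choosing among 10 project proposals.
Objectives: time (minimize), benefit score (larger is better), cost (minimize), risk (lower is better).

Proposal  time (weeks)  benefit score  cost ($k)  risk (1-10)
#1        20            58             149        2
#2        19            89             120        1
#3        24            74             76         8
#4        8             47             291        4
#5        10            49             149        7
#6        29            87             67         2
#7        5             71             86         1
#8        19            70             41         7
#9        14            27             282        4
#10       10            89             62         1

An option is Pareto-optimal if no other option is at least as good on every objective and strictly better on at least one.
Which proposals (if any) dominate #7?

none

#1: worse on time (20 vs 5).
#2: worse on time (19 vs 5).
#3: worse on time (24 vs 5).
#4: worse on time (8 vs 5).
#5: worse on time (10 vs 5).
#6: worse on time (29 vs 5).
#8: worse on time (19 vs 5).
#9: worse on time (14 vs 5).
#10: worse on time (10 vs 5).
No option dominates #7.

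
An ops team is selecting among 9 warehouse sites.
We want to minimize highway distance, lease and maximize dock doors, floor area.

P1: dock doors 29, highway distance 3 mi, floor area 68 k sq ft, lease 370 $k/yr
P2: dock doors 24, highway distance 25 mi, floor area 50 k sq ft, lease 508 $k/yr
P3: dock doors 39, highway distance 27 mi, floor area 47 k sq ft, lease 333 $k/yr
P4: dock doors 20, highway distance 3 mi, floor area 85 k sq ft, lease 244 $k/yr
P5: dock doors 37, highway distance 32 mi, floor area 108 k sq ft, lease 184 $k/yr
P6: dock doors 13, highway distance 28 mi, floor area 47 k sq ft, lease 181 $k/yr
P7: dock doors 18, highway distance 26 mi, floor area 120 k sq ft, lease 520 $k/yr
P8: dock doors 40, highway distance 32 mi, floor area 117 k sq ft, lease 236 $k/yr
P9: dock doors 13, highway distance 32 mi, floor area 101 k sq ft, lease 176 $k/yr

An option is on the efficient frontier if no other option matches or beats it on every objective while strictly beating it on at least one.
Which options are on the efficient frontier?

P1, P3, P4, P5, P6, P7, P8, P9

P1: not dominated.
P2: dominated by P1 (dock doors 29≥24, highway distance 3≤25, floor area 68≥50, lease 370≤508).
P3: not dominated.
P4: not dominated.
P5: not dominated.
P6: not dominated.
P7: not dominated (best floor area).
P8: not dominated (best dock doors).
P9: not dominated (best lease).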